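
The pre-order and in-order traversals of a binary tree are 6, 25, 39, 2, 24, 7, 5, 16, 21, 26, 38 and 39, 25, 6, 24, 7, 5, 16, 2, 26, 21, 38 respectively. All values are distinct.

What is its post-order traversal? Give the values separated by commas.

39, 25, 16, 5, 7, 24, 26, 38, 21, 2, 6

The first element of pre-order is the root; it splits in-order into left and right subtrees.
Root 6: left subtree has 2 nodes {39, 25}, right has 8 {24, 7, 5, 16, 2, 26, 21, 38}.
  Root 25: left subtree has 1 node {39}, right has 0 { }.
  Root 2: left subtree has 4 nodes {24, 7, 5, 16}, right has 3 {26, 21, 38}.
    Root 24: left subtree has 0 nodes { }, right has 3 {7, 5, 16}.
      Root 7: left subtree has 0 nodes { }, right has 2 {5, 16}.
        Root 5: left subtree has 0 nodes { }, right has 1 {16}.
    Root 21: left subtree has 1 node {26}, right has 1 {38}.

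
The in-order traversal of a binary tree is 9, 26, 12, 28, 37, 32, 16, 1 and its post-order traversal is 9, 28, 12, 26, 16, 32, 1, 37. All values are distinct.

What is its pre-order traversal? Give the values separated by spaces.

The last element of post-order is the root; it splits in-order into left and right subtrees.
Root 37: left subtree has 4 nodes {9, 26, 12, 28}, right has 3 {32, 16, 1}.
  Root 26: left subtree has 1 node {9}, right has 2 {12, 28}.
    Root 12: left subtree has 0 nodes { }, right has 1 {28}.
  Root 1: left subtree has 2 nodes {32, 16}, right has 0 { }.
    Root 32: left subtree has 0 nodes { }, right has 1 {16}.

37 26 9 12 28 1 32 16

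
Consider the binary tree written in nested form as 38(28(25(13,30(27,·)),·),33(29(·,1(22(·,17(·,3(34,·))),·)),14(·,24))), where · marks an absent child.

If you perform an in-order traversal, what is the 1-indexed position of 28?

5

In-order visits the left subtree, then the node, then the right subtree.
At 38: go left to 28.
  At 28: go left to 25.
    At 25: go left to 13.
      13 is a leaf — visit 13.
    Visit 25.
    At 25: go right to 30.
      At 30: go left to 27.
        27 is a leaf — visit 27.
      Visit 30.
      At 30: no right child.
  Visit 28.
  At 28: no right child.
Visit 38.
At 38: go right to 33.
  At 33: go left to 29.
    At 29: no left child.
    Visit 29.
    At 29: go right to 1.
      At 1: go left to 22.
        At 22: no left child.
        Visit 22.
        At 22: go right to 17.
          At 17: no left child.
          Visit 17.
          At 17: go right to 3.
            At 3: go left to 34.
              34 is a leaf — visit 34.
            Visit 3.
            At 3: no right child.
      Visit 1.
      At 1: no right child.
  Visit 33.
  At 33: go right to 14.
    At 14: no left child.
    Visit 14.
    At 14: go right to 24.
      24 is a leaf — visit 24.
Full in-order sequence: 13, 25, 27, 30, 28, 38, 29, 22, 17, 34, 3, 1, 33, 14, 24.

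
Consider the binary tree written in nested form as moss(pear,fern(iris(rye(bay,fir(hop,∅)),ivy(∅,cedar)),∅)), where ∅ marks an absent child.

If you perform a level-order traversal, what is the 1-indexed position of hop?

10

Level-order visits nodes level by level from the root, left to right within each level.
Level 0: moss
Level 1: pear, fern
Level 2: iris
Level 3: rye, ivy
Level 4: bay, fir, cedar
Level 5: hop
Full level-order sequence: moss, pear, fern, iris, rye, ivy, bay, fir, cedar, hop.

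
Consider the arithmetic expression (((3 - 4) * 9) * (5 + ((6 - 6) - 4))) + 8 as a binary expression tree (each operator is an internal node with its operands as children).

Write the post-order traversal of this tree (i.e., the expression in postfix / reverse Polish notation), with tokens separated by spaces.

Post-order on an expression tree gives postfix notation: for each operator, emit left operand, right operand, then the operator.

3 4 - 9 * 5 6 6 - 4 - + * 8 +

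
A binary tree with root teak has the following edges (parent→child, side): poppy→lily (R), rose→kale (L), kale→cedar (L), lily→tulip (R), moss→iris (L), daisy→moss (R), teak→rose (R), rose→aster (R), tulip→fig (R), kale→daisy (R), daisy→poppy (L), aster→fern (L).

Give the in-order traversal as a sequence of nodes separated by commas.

teak, cedar, kale, poppy, lily, tulip, fig, daisy, iris, moss, rose, fern, aster

In-order visits the left subtree, then the node, then the right subtree.
At teak: no left child.
Visit teak.
At teak: go right to rose.
  At rose: go left to kale.
    At kale: go left to cedar.
      cedar is a leaf — visit cedar.
    Visit kale.
    At kale: go right to daisy.
      At daisy: go left to poppy.
        At poppy: no left child.
        Visit poppy.
        At poppy: go right to lily.
          At lily: no left child.
          Visit lily.
          At lily: go right to tulip.
            At tulip: no left child.
            Visit tulip.
            At tulip: go right to fig.
              fig is a leaf — visit fig.
      Visit daisy.
      At daisy: go right to moss.
        At moss: go left to iris.
          iris is a leaf — visit iris.
        Visit moss.
        At moss: no right child.
  Visit rose.
  At rose: go right to aster.
    At aster: go left to fern.
      fern is a leaf — visit fern.
    Visit aster.
    At aster: no right child.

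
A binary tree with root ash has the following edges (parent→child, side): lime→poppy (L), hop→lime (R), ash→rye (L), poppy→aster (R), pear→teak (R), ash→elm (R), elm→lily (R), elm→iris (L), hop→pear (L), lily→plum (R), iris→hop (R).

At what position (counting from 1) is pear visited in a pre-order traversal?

Pre-order visits the node, then its left subtree, then its right subtree.
Visit ash.
At ash: go left to rye.
  rye is a leaf — visit rye.
At ash: go right to elm.
  Visit elm.
  At elm: go left to iris.
    Visit iris.
    At iris: no left child.
    At iris: go right to hop.
      Visit hop.
      At hop: go left to pear.
        Visit pear.
        At pear: no left child.
        At pear: go right to teak.
          teak is a leaf — visit teak.
      At hop: go right to lime.
        Visit lime.
        At lime: go left to poppy.
          Visit poppy.
          At poppy: no left child.
          At poppy: go right to aster.
            aster is a leaf — visit aster.
        At lime: no right child.
  At elm: go right to lily.
    Visit lily.
    At lily: no left child.
    At lily: go right to plum.
      plum is a leaf — visit plum.
Full pre-order sequence: ash, rye, elm, iris, hop, pear, teak, lime, poppy, aster, lily, plum.

6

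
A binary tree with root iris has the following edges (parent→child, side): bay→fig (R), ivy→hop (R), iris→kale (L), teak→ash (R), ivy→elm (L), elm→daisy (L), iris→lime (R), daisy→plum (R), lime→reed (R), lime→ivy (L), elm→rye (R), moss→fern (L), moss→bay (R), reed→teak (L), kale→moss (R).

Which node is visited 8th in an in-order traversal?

plum

In-order visits the left subtree, then the node, then the right subtree.
At iris: go left to kale.
  At kale: no left child.
  Visit kale.
  At kale: go right to moss.
    At moss: go left to fern.
      fern is a leaf — visit fern.
    Visit moss.
    At moss: go right to bay.
      At bay: no left child.
      Visit bay.
      At bay: go right to fig.
        fig is a leaf — visit fig.
Visit iris.
At iris: go right to lime.
  At lime: go left to ivy.
    At ivy: go left to elm.
      At elm: go left to daisy.
        At daisy: no left child.
        Visit daisy.
        At daisy: go right to plum.
          plum is a leaf — visit plum.
      Visit elm.
      At elm: go right to rye.
        rye is a leaf — visit rye.
    Visit ivy.
    At ivy: go right to hop.
      hop is a leaf — visit hop.
  Visit lime.
  At lime: go right to reed.
    At reed: go left to teak.
      At teak: no left child.
      Visit teak.
      At teak: go right to ash.
        ash is a leaf — visit ash.
    Visit reed.
    At reed: no right child.
Full in-order sequence: kale, fern, moss, bay, fig, iris, daisy, plum, elm, rye, ivy, hop, lime, teak, ash, reed.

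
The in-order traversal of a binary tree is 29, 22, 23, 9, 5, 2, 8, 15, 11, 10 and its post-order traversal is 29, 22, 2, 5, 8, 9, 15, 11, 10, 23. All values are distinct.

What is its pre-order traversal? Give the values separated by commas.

23, 22, 29, 10, 11, 15, 9, 8, 5, 2

The last element of post-order is the root; it splits in-order into left and right subtrees.
Root 23: left subtree has 2 nodes {29, 22}, right has 7 {9, 5, 2, 8, 15, 11, 10}.
  Root 22: left subtree has 1 node {29}, right has 0 { }.
  Root 10: left subtree has 6 nodes {9, 5, 2, 8, 15, 11}, right has 0 { }.
    Root 11: left subtree has 5 nodes {9, 5, 2, 8, 15}, right has 0 { }.
      Root 15: left subtree has 4 nodes {9, 5, 2, 8}, right has 0 { }.
        Root 9: left subtree has 0 nodes { }, right has 3 {5, 2, 8}.
          Root 8: left subtree has 2 nodes {5, 2}, right has 0 { }.
            Root 5: left subtree has 0 nodes { }, right has 1 {2}.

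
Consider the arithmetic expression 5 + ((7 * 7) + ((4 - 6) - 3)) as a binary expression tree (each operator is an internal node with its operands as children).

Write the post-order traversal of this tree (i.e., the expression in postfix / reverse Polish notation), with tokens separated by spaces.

Post-order on an expression tree gives postfix notation: for each operator, emit left operand, right operand, then the operator.

5 7 7 * 4 6 - 3 - + +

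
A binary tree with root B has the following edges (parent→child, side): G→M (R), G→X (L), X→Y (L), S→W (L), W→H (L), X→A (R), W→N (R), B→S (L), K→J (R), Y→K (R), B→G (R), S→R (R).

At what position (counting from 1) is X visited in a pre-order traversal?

Pre-order visits the node, then its left subtree, then its right subtree.
Visit B.
At B: go left to S.
  Visit S.
  At S: go left to W.
    Visit W.
    At W: go left to H.
      H is a leaf — visit H.
    At W: go right to N.
      N is a leaf — visit N.
  At S: go right to R.
    R is a leaf — visit R.
At B: go right to G.
  Visit G.
  At G: go left to X.
    Visit X.
    At X: go left to Y.
      Visit Y.
      At Y: no left child.
      At Y: go right to K.
        Visit K.
        At K: no left child.
        At K: go right to J.
          J is a leaf — visit J.
    At X: go right to A.
      A is a leaf — visit A.
  At G: go right to M.
    M is a leaf — visit M.
Full pre-order sequence: B, S, W, H, N, R, G, X, Y, K, J, A, M.

8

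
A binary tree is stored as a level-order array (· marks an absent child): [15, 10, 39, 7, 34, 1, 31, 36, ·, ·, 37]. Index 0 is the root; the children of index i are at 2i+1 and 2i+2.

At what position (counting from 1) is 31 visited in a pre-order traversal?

9

Pre-order visits the node, then its left subtree, then its right subtree.
Visit 15.
At 15: go left to 10.
  Visit 10.
  At 10: go left to 7.
    Visit 7.
    At 7: go left to 36.
      36 is a leaf — visit 36.
    At 7: no right child.
  At 10: go right to 34.
    Visit 34.
    At 34: no left child.
    At 34: go right to 37.
      37 is a leaf — visit 37.
At 15: go right to 39.
  Visit 39.
  At 39: go left to 1.
    1 is a leaf — visit 1.
  At 39: go right to 31.
    31 is a leaf — visit 31.
Full pre-order sequence: 15, 10, 7, 36, 34, 37, 39, 1, 31.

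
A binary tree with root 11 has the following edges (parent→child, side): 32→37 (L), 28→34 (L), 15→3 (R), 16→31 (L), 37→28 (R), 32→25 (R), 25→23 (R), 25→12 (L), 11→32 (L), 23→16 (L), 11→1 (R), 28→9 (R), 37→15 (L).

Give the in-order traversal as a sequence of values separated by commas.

In-order visits the left subtree, then the node, then the right subtree.
At 11: go left to 32.
  At 32: go left to 37.
    At 37: go left to 15.
      At 15: no left child.
      Visit 15.
      At 15: go right to 3.
        3 is a leaf — visit 3.
    Visit 37.
    At 37: go right to 28.
      At 28: go left to 34.
        34 is a leaf — visit 34.
      Visit 28.
      At 28: go right to 9.
        9 is a leaf — visit 9.
  Visit 32.
  At 32: go right to 25.
    At 25: go left to 12.
      12 is a leaf — visit 12.
    Visit 25.
    At 25: go right to 23.
      At 23: go left to 16.
        At 16: go left to 31.
          31 is a leaf — visit 31.
        Visit 16.
        At 16: no right child.
      Visit 23.
      At 23: no right child.
Visit 11.
At 11: go right to 1.
  1 is a leaf — visit 1.

15, 3, 37, 34, 28, 9, 32, 12, 25, 31, 16, 23, 11, 1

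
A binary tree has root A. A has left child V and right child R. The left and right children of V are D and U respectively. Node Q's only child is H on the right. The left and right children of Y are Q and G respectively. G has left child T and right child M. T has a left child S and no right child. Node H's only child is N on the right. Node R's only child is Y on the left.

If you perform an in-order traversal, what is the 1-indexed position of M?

In-order visits the left subtree, then the node, then the right subtree.
At A: go left to V.
  At V: go left to D.
    D is a leaf — visit D.
  Visit V.
  At V: go right to U.
    U is a leaf — visit U.
Visit A.
At A: go right to R.
  At R: go left to Y.
    At Y: go left to Q.
      At Q: no left child.
      Visit Q.
      At Q: go right to H.
        At H: no left child.
        Visit H.
        At H: go right to N.
          N is a leaf — visit N.
    Visit Y.
    At Y: go right to G.
      At G: go left to T.
        At T: go left to S.
          S is a leaf — visit S.
        Visit T.
        At T: no right child.
      Visit G.
      At G: go right to M.
        M is a leaf — visit M.
  Visit R.
  At R: no right child.
Full in-order sequence: D, V, U, A, Q, H, N, Y, S, T, G, M, R.

12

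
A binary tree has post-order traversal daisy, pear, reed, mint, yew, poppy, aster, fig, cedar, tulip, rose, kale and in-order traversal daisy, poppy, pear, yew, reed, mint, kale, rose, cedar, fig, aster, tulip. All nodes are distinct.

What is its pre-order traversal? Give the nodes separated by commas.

The last element of post-order is the root; it splits in-order into left and right subtrees.
Root kale: left subtree has 6 nodes {daisy, poppy, pear, yew, reed, mint}, right has 5 {rose, cedar, fig, aster, tulip}.
  Root poppy: left subtree has 1 node {daisy}, right has 4 {pear, yew, reed, mint}.
    Root yew: left subtree has 1 node {pear}, right has 2 {reed, mint}.
      Root mint: left subtree has 1 node {reed}, right has 0 { }.
  Root rose: left subtree has 0 nodes { }, right has 4 {cedar, fig, aster, tulip}.
    Root tulip: left subtree has 3 nodes {cedar, fig, aster}, right has 0 { }.
      Root cedar: left subtree has 0 nodes { }, right has 2 {fig, aster}.
        Root fig: left subtree has 0 nodes { }, right has 1 {aster}.

kale, poppy, daisy, yew, pear, mint, reed, rose, tulip, cedar, fig, aster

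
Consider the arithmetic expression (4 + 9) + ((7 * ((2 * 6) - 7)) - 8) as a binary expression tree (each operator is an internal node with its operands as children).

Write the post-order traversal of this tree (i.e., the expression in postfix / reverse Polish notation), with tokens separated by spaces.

4 9 + 7 2 6 * 7 - * 8 - +

Post-order on an expression tree gives postfix notation: for each operator, emit left operand, right operand, then the operator.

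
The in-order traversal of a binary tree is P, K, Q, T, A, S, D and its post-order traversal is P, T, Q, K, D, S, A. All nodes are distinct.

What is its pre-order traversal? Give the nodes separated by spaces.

The last element of post-order is the root; it splits in-order into left and right subtrees.
Root A: left subtree has 4 nodes {P, K, Q, T}, right has 2 {S, D}.
  Root K: left subtree has 1 node {P}, right has 2 {Q, T}.
    Root Q: left subtree has 0 nodes { }, right has 1 {T}.
  Root S: left subtree has 0 nodes { }, right has 1 {D}.

A K P Q T S D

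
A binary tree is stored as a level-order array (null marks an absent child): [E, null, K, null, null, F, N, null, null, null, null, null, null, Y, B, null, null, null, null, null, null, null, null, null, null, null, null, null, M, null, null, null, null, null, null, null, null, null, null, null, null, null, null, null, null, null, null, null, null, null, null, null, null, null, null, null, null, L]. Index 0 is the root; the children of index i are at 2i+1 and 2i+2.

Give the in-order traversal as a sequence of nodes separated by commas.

E, F, K, Y, L, M, N, B

In-order visits the left subtree, then the node, then the right subtree.
At E: no left child.
Visit E.
At E: go right to K.
  At K: go left to F.
    F is a leaf — visit F.
  Visit K.
  At K: go right to N.
    At N: go left to Y.
      At Y: no left child.
      Visit Y.
      At Y: go right to M.
        At M: go left to L.
          L is a leaf — visit L.
        Visit M.
        At M: no right child.
    Visit N.
    At N: go right to B.
      B is a leaf — visit B.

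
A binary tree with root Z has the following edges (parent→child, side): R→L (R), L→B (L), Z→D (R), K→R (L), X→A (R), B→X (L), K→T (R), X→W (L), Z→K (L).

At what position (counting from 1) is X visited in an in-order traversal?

3

In-order visits the left subtree, then the node, then the right subtree.
At Z: go left to K.
  At K: go left to R.
    At R: no left child.
    Visit R.
    At R: go right to L.
      At L: go left to B.
        At B: go left to X.
          At X: go left to W.
            W is a leaf — visit W.
          Visit X.
          At X: go right to A.
            A is a leaf — visit A.
        Visit B.
        At B: no right child.
      Visit L.
      At L: no right child.
  Visit K.
  At K: go right to T.
    T is a leaf — visit T.
Visit Z.
At Z: go right to D.
  D is a leaf — visit D.
Full in-order sequence: R, W, X, A, B, L, K, T, Z, D.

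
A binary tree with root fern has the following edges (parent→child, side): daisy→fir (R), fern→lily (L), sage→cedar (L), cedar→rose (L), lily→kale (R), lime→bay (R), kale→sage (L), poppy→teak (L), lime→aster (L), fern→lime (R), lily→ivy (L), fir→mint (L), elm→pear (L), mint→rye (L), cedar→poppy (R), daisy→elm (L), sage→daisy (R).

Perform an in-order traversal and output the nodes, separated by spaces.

ivy lily rose cedar teak poppy sage pear elm daisy rye mint fir kale fern aster lime bay

In-order visits the left subtree, then the node, then the right subtree.
At fern: go left to lily.
  At lily: go left to ivy.
    ivy is a leaf — visit ivy.
  Visit lily.
  At lily: go right to kale.
    At kale: go left to sage.
      At sage: go left to cedar.
        At cedar: go left to rose.
          rose is a leaf — visit rose.
        Visit cedar.
        At cedar: go right to poppy.
          At poppy: go left to teak.
            teak is a leaf — visit teak.
          Visit poppy.
          At poppy: no right child.
      Visit sage.
      At sage: go right to daisy.
        At daisy: go left to elm.
          At elm: go left to pear.
            pear is a leaf — visit pear.
          Visit elm.
          At elm: no right child.
        Visit daisy.
        At daisy: go right to fir.
          At fir: go left to mint.
            At mint: go left to rye.
              rye is a leaf — visit rye.
            Visit mint.
            At mint: no right child.
          Visit fir.
          At fir: no right child.
    Visit kale.
    At kale: no right child.
Visit fern.
At fern: go right to lime.
  At lime: go left to aster.
    aster is a leaf — visit aster.
  Visit lime.
  At lime: go right to bay.
    bay is a leaf — visit bay.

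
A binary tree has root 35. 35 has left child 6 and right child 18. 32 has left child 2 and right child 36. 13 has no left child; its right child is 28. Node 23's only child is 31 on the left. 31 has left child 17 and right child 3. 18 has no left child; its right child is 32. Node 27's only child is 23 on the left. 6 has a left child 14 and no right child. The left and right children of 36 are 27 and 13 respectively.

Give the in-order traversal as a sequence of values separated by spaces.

14 6 35 18 2 32 17 31 3 23 27 36 13 28

In-order visits the left subtree, then the node, then the right subtree.
At 35: go left to 6.
  At 6: go left to 14.
    14 is a leaf — visit 14.
  Visit 6.
  At 6: no right child.
Visit 35.
At 35: go right to 18.
  At 18: no left child.
  Visit 18.
  At 18: go right to 32.
    At 32: go left to 2.
      2 is a leaf — visit 2.
    Visit 32.
    At 32: go right to 36.
      At 36: go left to 27.
        At 27: go left to 23.
          At 23: go left to 31.
            At 31: go left to 17.
              17 is a leaf — visit 17.
            Visit 31.
            At 31: go right to 3.
              3 is a leaf — visit 3.
          Visit 23.
          At 23: no right child.
        Visit 27.
        At 27: no right child.
      Visit 36.
      At 36: go right to 13.
        At 13: no left child.
        Visit 13.
        At 13: go right to 28.
          28 is a leaf — visit 28.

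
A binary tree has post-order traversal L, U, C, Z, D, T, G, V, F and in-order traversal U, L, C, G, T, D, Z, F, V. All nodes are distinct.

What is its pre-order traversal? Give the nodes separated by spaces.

F G C U L T D Z V

The last element of post-order is the root; it splits in-order into left and right subtrees.
Root F: left subtree has 7 nodes {U, L, C, G, T, D, Z}, right has 1 {V}.
  Root G: left subtree has 3 nodes {U, L, C}, right has 3 {T, D, Z}.
    Root C: left subtree has 2 nodes {U, L}, right has 0 { }.
      Root U: left subtree has 0 nodes { }, right has 1 {L}.
    Root T: left subtree has 0 nodes { }, right has 2 {D, Z}.
      Root D: left subtree has 0 nodes { }, right has 1 {Z}.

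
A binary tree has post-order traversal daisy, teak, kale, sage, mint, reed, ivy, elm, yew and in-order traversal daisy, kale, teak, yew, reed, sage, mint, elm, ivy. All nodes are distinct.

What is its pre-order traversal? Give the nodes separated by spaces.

yew kale daisy teak elm reed mint sage ivy

The last element of post-order is the root; it splits in-order into left and right subtrees.
Root yew: left subtree has 3 nodes {daisy, kale, teak}, right has 5 {reed, sage, mint, elm, ivy}.
  Root kale: left subtree has 1 node {daisy}, right has 1 {teak}.
  Root elm: left subtree has 3 nodes {reed, sage, mint}, right has 1 {ivy}.
    Root reed: left subtree has 0 nodes { }, right has 2 {sage, mint}.
      Root mint: left subtree has 1 node {sage}, right has 0 { }.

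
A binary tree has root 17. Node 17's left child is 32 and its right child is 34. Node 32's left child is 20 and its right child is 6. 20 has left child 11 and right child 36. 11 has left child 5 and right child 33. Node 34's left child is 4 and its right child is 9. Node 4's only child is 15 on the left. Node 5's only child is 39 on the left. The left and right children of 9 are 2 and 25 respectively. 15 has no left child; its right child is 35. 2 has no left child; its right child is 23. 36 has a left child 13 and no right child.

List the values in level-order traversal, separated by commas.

Level-order visits nodes level by level from the root, left to right within each level.
Level 0: 17
Level 1: 32, 34
Level 2: 20, 6, 4, 9
Level 3: 11, 36, 15, 2, 25
Level 4: 5, 33, 13, 35, 23
Level 5: 39

17, 32, 34, 20, 6, 4, 9, 11, 36, 15, 2, 25, 5, 33, 13, 35, 23, 39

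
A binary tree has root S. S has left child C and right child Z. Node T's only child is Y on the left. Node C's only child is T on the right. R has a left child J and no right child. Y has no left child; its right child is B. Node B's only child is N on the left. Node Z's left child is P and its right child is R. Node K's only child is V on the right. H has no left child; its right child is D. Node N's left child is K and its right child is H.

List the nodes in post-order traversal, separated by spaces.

V K D H N B Y T C P J R Z S

Post-order visits the left subtree, then the right subtree, then the node.
At S: go left to C.
  At C: no left child.
  At C: go right to T.
    At T: go left to Y.
      At Y: no left child.
      At Y: go right to B.
        At B: go left to N.
          At N: go left to K.
            At K: no left child.
            At K: go right to V.
              V is a leaf — visit V.
            Visit K.
          At N: go right to H.
            At H: no left child.
            At H: go right to D.
              D is a leaf — visit D.
            Visit H.
          Visit N.
        At B: no right child.
        Visit B.
      Visit Y.
    At T: no right child.
    Visit T.
  Visit C.
At S: go right to Z.
  At Z: go left to P.
    P is a leaf — visit P.
  At Z: go right to R.
    At R: go left to J.
      J is a leaf — visit J.
    At R: no right child.
    Visit R.
  Visit Z.
Visit S.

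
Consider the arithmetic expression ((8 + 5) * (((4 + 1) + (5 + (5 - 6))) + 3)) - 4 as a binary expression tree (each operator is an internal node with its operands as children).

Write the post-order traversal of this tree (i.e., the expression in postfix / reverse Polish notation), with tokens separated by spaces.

Post-order on an expression tree gives postfix notation: for each operator, emit left operand, right operand, then the operator.

8 5 + 4 1 + 5 5 6 - + + 3 + * 4 -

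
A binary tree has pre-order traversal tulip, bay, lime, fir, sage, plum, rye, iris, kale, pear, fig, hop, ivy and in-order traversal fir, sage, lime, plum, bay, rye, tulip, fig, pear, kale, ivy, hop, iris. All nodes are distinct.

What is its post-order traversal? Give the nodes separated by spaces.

The first element of pre-order is the root; it splits in-order into left and right subtrees.
Root tulip: left subtree has 6 nodes {fir, sage, lime, plum, bay, rye}, right has 6 {fig, pear, kale, ivy, hop, iris}.
  Root bay: left subtree has 4 nodes {fir, sage, lime, plum}, right has 1 {rye}.
    Root lime: left subtree has 2 nodes {fir, sage}, right has 1 {plum}.
      Root fir: left subtree has 0 nodes { }, right has 1 {sage}.
  Root iris: left subtree has 5 nodes {fig, pear, kale, ivy, hop}, right has 0 { }.
    Root kale: left subtree has 2 nodes {fig, pear}, right has 2 {ivy, hop}.
      Root pear: left subtree has 1 node {fig}, right has 0 { }.
      Root hop: left subtree has 1 node {ivy}, right has 0 { }.

sage fir plum lime rye bay fig pear ivy hop kale iris tulip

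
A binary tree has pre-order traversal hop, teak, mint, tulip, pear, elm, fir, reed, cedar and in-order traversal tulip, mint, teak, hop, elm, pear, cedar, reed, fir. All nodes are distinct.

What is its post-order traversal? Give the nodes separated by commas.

tulip, mint, teak, elm, cedar, reed, fir, pear, hop

The first element of pre-order is the root; it splits in-order into left and right subtrees.
Root hop: left subtree has 3 nodes {tulip, mint, teak}, right has 5 {elm, pear, cedar, reed, fir}.
  Root teak: left subtree has 2 nodes {tulip, mint}, right has 0 { }.
    Root mint: left subtree has 1 node {tulip}, right has 0 { }.
  Root pear: left subtree has 1 node {elm}, right has 3 {cedar, reed, fir}.
    Root fir: left subtree has 2 nodes {cedar, reed}, right has 0 { }.
      Root reed: left subtree has 1 node {cedar}, right has 0 { }.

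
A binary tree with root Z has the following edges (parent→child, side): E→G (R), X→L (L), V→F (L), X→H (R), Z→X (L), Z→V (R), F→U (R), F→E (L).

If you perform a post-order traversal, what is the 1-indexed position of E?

Post-order visits the left subtree, then the right subtree, then the node.
At Z: go left to X.
  At X: go left to L.
    L is a leaf — visit L.
  At X: go right to H.
    H is a leaf — visit H.
  Visit X.
At Z: go right to V.
  At V: go left to F.
    At F: go left to E.
      At E: no left child.
      At E: go right to G.
        G is a leaf — visit G.
      Visit E.
    At F: go right to U.
      U is a leaf — visit U.
    Visit F.
  At V: no right child.
  Visit V.
Visit Z.
Full post-order sequence: L, H, X, G, E, U, F, V, Z.

5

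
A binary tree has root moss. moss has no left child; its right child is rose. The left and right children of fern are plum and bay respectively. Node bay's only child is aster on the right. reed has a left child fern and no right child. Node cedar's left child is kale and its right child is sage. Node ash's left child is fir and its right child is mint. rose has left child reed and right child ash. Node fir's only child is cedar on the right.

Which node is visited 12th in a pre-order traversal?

sage

Pre-order visits the node, then its left subtree, then its right subtree.
Visit moss.
At moss: no left child.
At moss: go right to rose.
  Visit rose.
  At rose: go left to reed.
    Visit reed.
    At reed: go left to fern.
      Visit fern.
      At fern: go left to plum.
        plum is a leaf — visit plum.
      At fern: go right to bay.
        Visit bay.
        At bay: no left child.
        At bay: go right to aster.
          aster is a leaf — visit aster.
    At reed: no right child.
  At rose: go right to ash.
    Visit ash.
    At ash: go left to fir.
      Visit fir.
      At fir: no left child.
      At fir: go right to cedar.
        Visit cedar.
        At cedar: go left to kale.
          kale is a leaf — visit kale.
        At cedar: go right to sage.
          sage is a leaf — visit sage.
    At ash: go right to mint.
      mint is a leaf — visit mint.
Full pre-order sequence: moss, rose, reed, fern, plum, bay, aster, ash, fir, cedar, kale, sage, mint.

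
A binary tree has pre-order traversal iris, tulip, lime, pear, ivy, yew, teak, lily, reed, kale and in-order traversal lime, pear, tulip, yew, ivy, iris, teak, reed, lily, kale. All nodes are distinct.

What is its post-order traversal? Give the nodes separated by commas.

The first element of pre-order is the root; it splits in-order into left and right subtrees.
Root iris: left subtree has 5 nodes {lime, pear, tulip, yew, ivy}, right has 4 {teak, reed, lily, kale}.
  Root tulip: left subtree has 2 nodes {lime, pear}, right has 2 {yew, ivy}.
    Root lime: left subtree has 0 nodes { }, right has 1 {pear}.
    Root ivy: left subtree has 1 node {yew}, right has 0 { }.
  Root teak: left subtree has 0 nodes { }, right has 3 {reed, lily, kale}.
    Root lily: left subtree has 1 node {reed}, right has 1 {kale}.

pear, lime, yew, ivy, tulip, reed, kale, lily, teak, iris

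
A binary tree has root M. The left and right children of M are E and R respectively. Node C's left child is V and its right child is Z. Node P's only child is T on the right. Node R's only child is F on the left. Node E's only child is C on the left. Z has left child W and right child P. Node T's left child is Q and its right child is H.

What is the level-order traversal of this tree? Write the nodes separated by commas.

Level-order visits nodes level by level from the root, left to right within each level.
Level 0: M
Level 1: E, R
Level 2: C, F
Level 3: V, Z
Level 4: W, P
Level 5: T
Level 6: Q, H

M, E, R, C, F, V, Z, W, P, T, Q, H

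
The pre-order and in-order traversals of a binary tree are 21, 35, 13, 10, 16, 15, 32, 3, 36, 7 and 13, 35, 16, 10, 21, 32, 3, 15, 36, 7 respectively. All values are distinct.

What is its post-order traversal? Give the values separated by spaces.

13 16 10 35 3 32 7 36 15 21

The first element of pre-order is the root; it splits in-order into left and right subtrees.
Root 21: left subtree has 4 nodes {13, 35, 16, 10}, right has 5 {32, 3, 15, 36, 7}.
  Root 35: left subtree has 1 node {13}, right has 2 {16, 10}.
    Root 10: left subtree has 1 node {16}, right has 0 { }.
  Root 15: left subtree has 2 nodes {32, 3}, right has 2 {36, 7}.
    Root 32: left subtree has 0 nodes { }, right has 1 {3}.
    Root 36: left subtree has 0 nodes { }, right has 1 {7}.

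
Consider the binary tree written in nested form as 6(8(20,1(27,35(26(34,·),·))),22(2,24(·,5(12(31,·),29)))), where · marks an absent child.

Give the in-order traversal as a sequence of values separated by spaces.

In-order visits the left subtree, then the node, then the right subtree.
At 6: go left to 8.
  At 8: go left to 20.
    20 is a leaf — visit 20.
  Visit 8.
  At 8: go right to 1.
    At 1: go left to 27.
      27 is a leaf — visit 27.
    Visit 1.
    At 1: go right to 35.
      At 35: go left to 26.
        At 26: go left to 34.
          34 is a leaf — visit 34.
        Visit 26.
        At 26: no right child.
      Visit 35.
      At 35: no right child.
Visit 6.
At 6: go right to 22.
  At 22: go left to 2.
    2 is a leaf — visit 2.
  Visit 22.
  At 22: go right to 24.
    At 24: no left child.
    Visit 24.
    At 24: go right to 5.
      At 5: go left to 12.
        At 12: go left to 31.
          31 is a leaf — visit 31.
        Visit 12.
        At 12: no right child.
      Visit 5.
      At 5: go right to 29.
        29 is a leaf — visit 29.

20 8 27 1 34 26 35 6 2 22 24 31 12 5 29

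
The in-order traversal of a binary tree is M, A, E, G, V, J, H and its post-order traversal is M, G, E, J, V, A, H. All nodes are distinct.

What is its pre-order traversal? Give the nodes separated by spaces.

The last element of post-order is the root; it splits in-order into left and right subtrees.
Root H: left subtree has 6 nodes {M, A, E, G, V, J}, right has 0 { }.
  Root A: left subtree has 1 node {M}, right has 4 {E, G, V, J}.
    Root V: left subtree has 2 nodes {E, G}, right has 1 {J}.
      Root E: left subtree has 0 nodes { }, right has 1 {G}.

H A M V E G J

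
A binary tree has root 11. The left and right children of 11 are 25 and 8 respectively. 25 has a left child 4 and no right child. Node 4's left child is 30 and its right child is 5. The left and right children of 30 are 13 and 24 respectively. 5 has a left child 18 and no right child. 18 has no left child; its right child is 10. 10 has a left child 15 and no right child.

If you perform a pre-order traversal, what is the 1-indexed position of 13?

5

Pre-order visits the node, then its left subtree, then its right subtree.
Visit 11.
At 11: go left to 25.
  Visit 25.
  At 25: go left to 4.
    Visit 4.
    At 4: go left to 30.
      Visit 30.
      At 30: go left to 13.
        13 is a leaf — visit 13.
      At 30: go right to 24.
        24 is a leaf — visit 24.
    At 4: go right to 5.
      Visit 5.
      At 5: go left to 18.
        Visit 18.
        At 18: no left child.
        At 18: go right to 10.
          Visit 10.
          At 10: go left to 15.
            15 is a leaf — visit 15.
          At 10: no right child.
      At 5: no right child.
  At 25: no right child.
At 11: go right to 8.
  8 is a leaf — visit 8.
Full pre-order sequence: 11, 25, 4, 30, 13, 24, 5, 18, 10, 15, 8.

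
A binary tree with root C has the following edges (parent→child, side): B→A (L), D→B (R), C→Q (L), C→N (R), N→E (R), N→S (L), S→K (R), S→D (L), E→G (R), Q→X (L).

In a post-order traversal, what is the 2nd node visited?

Post-order visits the left subtree, then the right subtree, then the node.
At C: go left to Q.
  At Q: go left to X.
    X is a leaf — visit X.
  At Q: no right child.
  Visit Q.
At C: go right to N.
  At N: go left to S.
    At S: go left to D.
      At D: no left child.
      At D: go right to B.
        At B: go left to A.
          A is a leaf — visit A.
        At B: no right child.
        Visit B.
      Visit D.
    At S: go right to K.
      K is a leaf — visit K.
    Visit S.
  At N: go right to E.
    At E: no left child.
    At E: go right to G.
      G is a leaf — visit G.
    Visit E.
  Visit N.
Visit C.
Full post-order sequence: X, Q, A, B, D, K, S, G, E, N, C.

Q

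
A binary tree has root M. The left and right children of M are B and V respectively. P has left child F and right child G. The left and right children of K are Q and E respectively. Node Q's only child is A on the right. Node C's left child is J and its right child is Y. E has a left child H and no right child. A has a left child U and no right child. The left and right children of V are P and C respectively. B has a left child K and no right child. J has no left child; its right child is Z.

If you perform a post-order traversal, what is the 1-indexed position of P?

Post-order visits the left subtree, then the right subtree, then the node.
At M: go left to B.
  At B: go left to K.
    At K: go left to Q.
      At Q: no left child.
      At Q: go right to A.
        At A: go left to U.
          U is a leaf — visit U.
        At A: no right child.
        Visit A.
      Visit Q.
    At K: go right to E.
      At E: go left to H.
        H is a leaf — visit H.
      At E: no right child.
      Visit E.
    Visit K.
  At B: no right child.
  Visit B.
At M: go right to V.
  At V: go left to P.
    At P: go left to F.
      F is a leaf — visit F.
    At P: go right to G.
      G is a leaf — visit G.
    Visit P.
  At V: go right to C.
    At C: go left to J.
      At J: no left child.
      At J: go right to Z.
        Z is a leaf — visit Z.
      Visit J.
    At C: go right to Y.
      Y is a leaf — visit Y.
    Visit C.
  Visit V.
Visit M.
Full post-order sequence: U, A, Q, H, E, K, B, F, G, P, Z, J, Y, C, V, M.

10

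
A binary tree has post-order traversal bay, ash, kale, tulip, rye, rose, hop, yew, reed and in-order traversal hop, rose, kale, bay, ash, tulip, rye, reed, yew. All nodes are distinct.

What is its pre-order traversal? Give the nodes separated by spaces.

The last element of post-order is the root; it splits in-order into left and right subtrees.
Root reed: left subtree has 7 nodes {hop, rose, kale, bay, ash, tulip, rye}, right has 1 {yew}.
  Root hop: left subtree has 0 nodes { }, right has 6 {rose, kale, bay, ash, tulip, rye}.
    Root rose: left subtree has 0 nodes { }, right has 5 {kale, bay, ash, tulip, rye}.
      Root rye: left subtree has 4 nodes {kale, bay, ash, tulip}, right has 0 { }.
        Root tulip: left subtree has 3 nodes {kale, bay, ash}, right has 0 { }.
          Root kale: left subtree has 0 nodes { }, right has 2 {bay, ash}.
            Root ash: left subtree has 1 node {bay}, right has 0 { }.

reed hop rose rye tulip kale ash bay yew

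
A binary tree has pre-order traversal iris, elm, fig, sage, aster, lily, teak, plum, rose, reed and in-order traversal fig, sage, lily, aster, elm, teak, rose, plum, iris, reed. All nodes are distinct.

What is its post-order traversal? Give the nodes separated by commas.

The first element of pre-order is the root; it splits in-order into left and right subtrees.
Root iris: left subtree has 8 nodes {fig, sage, lily, aster, elm, teak, rose, plum}, right has 1 {reed}.
  Root elm: left subtree has 4 nodes {fig, sage, lily, aster}, right has 3 {teak, rose, plum}.
    Root fig: left subtree has 0 nodes { }, right has 3 {sage, lily, aster}.
      Root sage: left subtree has 0 nodes { }, right has 2 {lily, aster}.
        Root aster: left subtree has 1 node {lily}, right has 0 { }.
    Root teak: left subtree has 0 nodes { }, right has 2 {rose, plum}.
      Root plum: left subtree has 1 node {rose}, right has 0 { }.

lily, aster, sage, fig, rose, plum, teak, elm, reed, iris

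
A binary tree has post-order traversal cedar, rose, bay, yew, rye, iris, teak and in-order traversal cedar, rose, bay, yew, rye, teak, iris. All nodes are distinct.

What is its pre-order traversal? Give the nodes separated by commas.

The last element of post-order is the root; it splits in-order into left and right subtrees.
Root teak: left subtree has 5 nodes {cedar, rose, bay, yew, rye}, right has 1 {iris}.
  Root rye: left subtree has 4 nodes {cedar, rose, bay, yew}, right has 0 { }.
    Root yew: left subtree has 3 nodes {cedar, rose, bay}, right has 0 { }.
      Root bay: left subtree has 2 nodes {cedar, rose}, right has 0 { }.
        Root rose: left subtree has 1 node {cedar}, right has 0 { }.

teak, rye, yew, bay, rose, cedar, iris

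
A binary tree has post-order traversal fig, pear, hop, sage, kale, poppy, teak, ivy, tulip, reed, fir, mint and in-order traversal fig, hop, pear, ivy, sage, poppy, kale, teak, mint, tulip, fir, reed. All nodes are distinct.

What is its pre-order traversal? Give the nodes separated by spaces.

mint ivy hop fig pear teak poppy sage kale fir tulip reed

The last element of post-order is the root; it splits in-order into left and right subtrees.
Root mint: left subtree has 8 nodes {fig, hop, pear, ivy, sage, poppy, kale, teak}, right has 3 {tulip, fir, reed}.
  Root ivy: left subtree has 3 nodes {fig, hop, pear}, right has 4 {sage, poppy, kale, teak}.
    Root hop: left subtree has 1 node {fig}, right has 1 {pear}.
    Root teak: left subtree has 3 nodes {sage, poppy, kale}, right has 0 { }.
      Root poppy: left subtree has 1 node {sage}, right has 1 {kale}.
  Root fir: left subtree has 1 node {tulip}, right has 1 {reed}.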